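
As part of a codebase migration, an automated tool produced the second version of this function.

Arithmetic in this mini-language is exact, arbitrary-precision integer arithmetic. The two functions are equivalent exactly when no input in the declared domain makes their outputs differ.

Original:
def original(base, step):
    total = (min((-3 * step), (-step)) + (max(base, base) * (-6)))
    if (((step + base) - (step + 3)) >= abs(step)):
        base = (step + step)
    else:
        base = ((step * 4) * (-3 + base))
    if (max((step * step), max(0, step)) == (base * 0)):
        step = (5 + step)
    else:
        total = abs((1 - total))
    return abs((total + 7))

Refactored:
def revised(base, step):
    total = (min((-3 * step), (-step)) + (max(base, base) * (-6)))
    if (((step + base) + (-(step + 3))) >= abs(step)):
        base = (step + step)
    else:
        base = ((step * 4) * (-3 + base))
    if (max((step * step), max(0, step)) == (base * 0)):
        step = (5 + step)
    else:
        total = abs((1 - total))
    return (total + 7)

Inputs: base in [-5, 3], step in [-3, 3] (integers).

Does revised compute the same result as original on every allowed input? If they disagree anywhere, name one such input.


Run the pair on base=2, step=0.
original: total = -12; (((step + base) - (step + 3)) >= abs(step)) -> false; base = 0; (max((step * step), max(0, step)) == (base * 0)) -> true; step = 5; return 5
revised: total = -12; (((step + base) + (-(step + 3))) >= abs(step)) -> false; base = 0; (max((step * step), max(0, step)) == (base * 0)) -> true; step = 5; return -5
5 != -5, so the rewrite changes behavior.
verdict: not equivalent; witness: base=2, step=0


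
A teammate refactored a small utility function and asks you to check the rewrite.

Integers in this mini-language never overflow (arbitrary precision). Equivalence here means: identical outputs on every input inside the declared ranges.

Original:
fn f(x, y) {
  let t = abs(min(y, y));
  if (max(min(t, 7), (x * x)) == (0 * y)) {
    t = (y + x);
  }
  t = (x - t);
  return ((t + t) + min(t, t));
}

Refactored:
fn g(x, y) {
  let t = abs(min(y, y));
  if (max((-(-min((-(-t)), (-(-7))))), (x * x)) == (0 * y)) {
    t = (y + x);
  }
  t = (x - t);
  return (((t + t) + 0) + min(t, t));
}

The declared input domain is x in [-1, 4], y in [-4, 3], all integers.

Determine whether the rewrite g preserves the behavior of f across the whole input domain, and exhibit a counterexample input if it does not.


The two versions differ — the changes include constant usage differs; and arithmetic usage differs.
As a probe, take x=4, y=-4: f runs t=4, then (max(min(t, 7), (x * x)) == (0 * y)) is false, then t=0, then returns 0; g runs t=4, then (max((-(-min((-(-t)), (-(-7))))), (x * x)) == (0 * y)) is false, then t=0, then returns 0; both end at 0.
Across all 48 domain points the two functions coincide.
verdict: equivalent


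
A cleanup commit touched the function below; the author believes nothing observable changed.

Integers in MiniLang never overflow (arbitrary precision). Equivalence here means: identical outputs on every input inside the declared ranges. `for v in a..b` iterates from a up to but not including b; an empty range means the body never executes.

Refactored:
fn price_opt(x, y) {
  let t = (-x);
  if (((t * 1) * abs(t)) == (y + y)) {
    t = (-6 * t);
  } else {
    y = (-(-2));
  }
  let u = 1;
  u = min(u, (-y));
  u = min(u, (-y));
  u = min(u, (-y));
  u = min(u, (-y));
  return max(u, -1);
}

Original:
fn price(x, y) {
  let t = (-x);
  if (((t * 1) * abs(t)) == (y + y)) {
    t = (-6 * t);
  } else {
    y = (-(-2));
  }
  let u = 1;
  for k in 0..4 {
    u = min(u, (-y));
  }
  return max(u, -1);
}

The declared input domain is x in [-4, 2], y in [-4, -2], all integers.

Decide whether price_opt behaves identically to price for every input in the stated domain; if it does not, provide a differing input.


Reading the diff, among the changes: loop structure differs; and statement counts differ; and local variable names differ; and min/max/abs usage differs.
Spot check at x=-4, y=-4 — price: t = 4; (((t * 1) * abs(t)) == (y + y)) -> false; y = 2; u = 1; [k=0]; u = -2; [k=1]; u = -2; [k=2]; u = -2; [k=3]; u = -2; return -1. price_opt: t = 4; (((t * 1) * abs(t)) == (y + y)) -> false; y = 2; u = 1; u = -2; u = -2; u = -2; u = -2; return -1. Both give -1.
An exhaustive pass over the 21 declared inputs shows identical outputs.
verdict: equivalent


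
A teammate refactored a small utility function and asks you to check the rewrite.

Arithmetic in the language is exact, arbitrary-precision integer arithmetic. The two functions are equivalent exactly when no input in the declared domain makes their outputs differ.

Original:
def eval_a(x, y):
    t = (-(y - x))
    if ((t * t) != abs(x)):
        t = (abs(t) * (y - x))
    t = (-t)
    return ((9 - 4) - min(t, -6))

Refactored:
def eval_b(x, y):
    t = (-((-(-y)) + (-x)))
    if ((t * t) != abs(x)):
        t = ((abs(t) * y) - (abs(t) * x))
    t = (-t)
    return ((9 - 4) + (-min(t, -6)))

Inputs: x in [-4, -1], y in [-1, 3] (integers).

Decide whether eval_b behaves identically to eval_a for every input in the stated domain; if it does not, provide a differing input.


Side by side, the visible changes include: arithmetic usage differs, plus min/max/abs usage differs.
Spot check at x=-4, y=3 — eval_a: t = -7; ((t * t) != abs(x)) -> true; t = 49; t = -49; return 54. eval_b: t = -7; ((t * t) != abs(x)) -> true; t = 49; t = -49; return 54. Both give 54.
Every one of the 20 inputs gives matching results.
verdict: equivalent


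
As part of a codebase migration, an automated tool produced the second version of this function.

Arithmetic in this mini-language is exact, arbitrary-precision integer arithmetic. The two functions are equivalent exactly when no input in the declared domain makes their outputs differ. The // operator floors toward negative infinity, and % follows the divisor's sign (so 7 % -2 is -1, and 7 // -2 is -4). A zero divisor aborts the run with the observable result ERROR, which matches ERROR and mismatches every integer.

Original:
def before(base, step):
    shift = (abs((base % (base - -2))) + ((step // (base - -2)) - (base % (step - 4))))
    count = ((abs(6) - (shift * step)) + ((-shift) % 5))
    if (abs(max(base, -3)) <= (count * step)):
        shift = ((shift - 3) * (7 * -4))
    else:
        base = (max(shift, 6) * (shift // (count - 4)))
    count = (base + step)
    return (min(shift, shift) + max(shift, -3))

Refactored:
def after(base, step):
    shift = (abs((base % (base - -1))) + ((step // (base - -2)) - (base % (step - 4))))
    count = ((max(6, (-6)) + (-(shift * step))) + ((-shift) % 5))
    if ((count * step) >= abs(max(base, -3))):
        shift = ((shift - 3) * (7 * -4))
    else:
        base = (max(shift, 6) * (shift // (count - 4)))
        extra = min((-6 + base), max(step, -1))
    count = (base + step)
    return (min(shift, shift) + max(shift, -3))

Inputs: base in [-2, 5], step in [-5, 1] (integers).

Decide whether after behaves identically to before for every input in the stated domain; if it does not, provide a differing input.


Try base=-1, step=-5.
before: shift := -4 | count := -10 | (abs(max(base, -3)) <= (count * step)): true | shift := 196 | count := -6 | result 392
after: divide-by-zero, output ERROR
392 vs ERROR — the two versions disagree here.
verdict: not equivalent; witness: base=-1, step=-5


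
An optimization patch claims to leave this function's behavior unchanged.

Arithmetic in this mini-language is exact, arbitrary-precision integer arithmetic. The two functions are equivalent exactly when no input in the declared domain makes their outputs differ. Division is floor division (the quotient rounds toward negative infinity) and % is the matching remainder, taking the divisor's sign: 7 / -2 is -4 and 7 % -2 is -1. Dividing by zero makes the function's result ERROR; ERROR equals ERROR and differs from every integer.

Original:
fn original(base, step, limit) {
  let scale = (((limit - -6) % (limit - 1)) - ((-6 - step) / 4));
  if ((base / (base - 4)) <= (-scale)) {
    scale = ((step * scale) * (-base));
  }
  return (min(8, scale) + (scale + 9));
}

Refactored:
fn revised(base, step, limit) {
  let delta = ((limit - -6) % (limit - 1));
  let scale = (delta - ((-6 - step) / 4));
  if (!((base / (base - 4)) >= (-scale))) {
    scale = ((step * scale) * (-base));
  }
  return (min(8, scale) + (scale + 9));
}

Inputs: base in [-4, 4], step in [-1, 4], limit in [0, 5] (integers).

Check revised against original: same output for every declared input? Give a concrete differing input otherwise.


At base=3, step=-1, limit=3: original gives 26, revised gives 15.
verdict: not equivalent; witness: base=3, step=-1, limit=3


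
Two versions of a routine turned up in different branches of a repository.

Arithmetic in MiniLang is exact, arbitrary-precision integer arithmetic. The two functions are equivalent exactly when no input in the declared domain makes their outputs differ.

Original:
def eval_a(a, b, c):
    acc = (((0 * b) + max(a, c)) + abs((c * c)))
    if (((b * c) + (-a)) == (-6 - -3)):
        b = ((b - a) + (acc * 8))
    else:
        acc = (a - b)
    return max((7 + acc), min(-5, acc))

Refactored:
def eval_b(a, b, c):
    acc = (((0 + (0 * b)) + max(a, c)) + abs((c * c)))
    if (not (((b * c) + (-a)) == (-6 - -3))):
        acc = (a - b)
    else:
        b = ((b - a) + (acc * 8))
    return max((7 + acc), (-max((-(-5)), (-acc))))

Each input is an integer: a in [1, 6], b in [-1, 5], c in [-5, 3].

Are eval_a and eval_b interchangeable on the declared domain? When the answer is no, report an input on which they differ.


Equivalent — the differences include arithmetic usage differs; boolean connective usage differs; min/max/abs usage differs; constant usage differs, yet no declared input distinguishes the two.
Tracing a=5, b=2, c=3: eval_a: acc := 14 | (((b * c) + (-a)) == (-6 - -3)): false | acc := 3 | result 10 | eval_b: acc := 14 | (not (((b * c) + (-a)) == (-6 - -3))): true | acc := 3 | result 10 — matching result 10.
An exhaustive pass over the 378 declared inputs shows identical outputs.
verdict: equivalent


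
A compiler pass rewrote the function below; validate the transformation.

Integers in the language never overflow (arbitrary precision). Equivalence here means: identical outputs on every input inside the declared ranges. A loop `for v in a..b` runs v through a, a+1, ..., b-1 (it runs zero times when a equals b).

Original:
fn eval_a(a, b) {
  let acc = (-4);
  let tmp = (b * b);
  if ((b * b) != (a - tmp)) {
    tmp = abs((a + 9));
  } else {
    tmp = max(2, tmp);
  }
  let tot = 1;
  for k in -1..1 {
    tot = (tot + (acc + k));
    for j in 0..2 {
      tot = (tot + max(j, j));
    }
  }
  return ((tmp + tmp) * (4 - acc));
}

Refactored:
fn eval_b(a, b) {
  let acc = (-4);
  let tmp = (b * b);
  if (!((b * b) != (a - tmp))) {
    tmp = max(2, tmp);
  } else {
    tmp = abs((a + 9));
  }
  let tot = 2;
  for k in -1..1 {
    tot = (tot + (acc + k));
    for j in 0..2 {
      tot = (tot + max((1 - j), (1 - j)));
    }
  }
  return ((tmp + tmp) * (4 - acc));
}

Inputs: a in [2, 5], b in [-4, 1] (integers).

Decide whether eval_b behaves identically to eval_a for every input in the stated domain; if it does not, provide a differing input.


The suspicious edit (`1` became `2`) never changes the result for any input inside the declared domain; all 24 inputs agree.
verdict: equivalent


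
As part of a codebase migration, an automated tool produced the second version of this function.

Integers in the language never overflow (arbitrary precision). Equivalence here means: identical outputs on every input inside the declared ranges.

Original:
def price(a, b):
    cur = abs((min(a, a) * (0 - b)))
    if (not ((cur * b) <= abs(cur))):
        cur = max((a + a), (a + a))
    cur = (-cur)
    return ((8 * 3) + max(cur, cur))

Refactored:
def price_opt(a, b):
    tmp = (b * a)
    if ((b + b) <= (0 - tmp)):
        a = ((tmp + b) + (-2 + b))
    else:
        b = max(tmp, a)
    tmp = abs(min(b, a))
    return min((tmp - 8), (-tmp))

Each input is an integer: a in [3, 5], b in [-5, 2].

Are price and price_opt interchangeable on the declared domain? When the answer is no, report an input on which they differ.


On input a=3, b=-5, price returns 9 while price_opt returns -27.
verdict: not equivalent; witness: a=3, b=-5


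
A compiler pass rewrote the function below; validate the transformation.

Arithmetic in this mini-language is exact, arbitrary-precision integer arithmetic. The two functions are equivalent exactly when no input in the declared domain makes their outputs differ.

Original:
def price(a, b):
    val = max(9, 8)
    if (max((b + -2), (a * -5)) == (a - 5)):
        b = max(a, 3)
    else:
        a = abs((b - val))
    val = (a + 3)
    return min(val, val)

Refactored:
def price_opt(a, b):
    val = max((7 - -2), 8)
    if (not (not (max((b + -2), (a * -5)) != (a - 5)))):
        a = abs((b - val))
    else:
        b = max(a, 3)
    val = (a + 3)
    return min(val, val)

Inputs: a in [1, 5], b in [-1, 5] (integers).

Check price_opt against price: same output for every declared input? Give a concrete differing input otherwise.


Side by side, the visible changes include: comparison usage differs, plus boolean connective usage differs, plus arithmetic usage differs, plus constant usage differs.
Tracing a=2, b=5: price: val=9, then (max((b + -2), (a * -5)) == (a - 5)) is false, then a=4, then val=7, then returns 7 | price_opt: val=9, then (not (not (max((b + -2), (a * -5)) != (a - 5)))) is true, then a=4, then val=7, then returns 7 — matching result 7.
Sweeping the whole domain (35 inputs) finds no disagreement.
verdict: equivalent


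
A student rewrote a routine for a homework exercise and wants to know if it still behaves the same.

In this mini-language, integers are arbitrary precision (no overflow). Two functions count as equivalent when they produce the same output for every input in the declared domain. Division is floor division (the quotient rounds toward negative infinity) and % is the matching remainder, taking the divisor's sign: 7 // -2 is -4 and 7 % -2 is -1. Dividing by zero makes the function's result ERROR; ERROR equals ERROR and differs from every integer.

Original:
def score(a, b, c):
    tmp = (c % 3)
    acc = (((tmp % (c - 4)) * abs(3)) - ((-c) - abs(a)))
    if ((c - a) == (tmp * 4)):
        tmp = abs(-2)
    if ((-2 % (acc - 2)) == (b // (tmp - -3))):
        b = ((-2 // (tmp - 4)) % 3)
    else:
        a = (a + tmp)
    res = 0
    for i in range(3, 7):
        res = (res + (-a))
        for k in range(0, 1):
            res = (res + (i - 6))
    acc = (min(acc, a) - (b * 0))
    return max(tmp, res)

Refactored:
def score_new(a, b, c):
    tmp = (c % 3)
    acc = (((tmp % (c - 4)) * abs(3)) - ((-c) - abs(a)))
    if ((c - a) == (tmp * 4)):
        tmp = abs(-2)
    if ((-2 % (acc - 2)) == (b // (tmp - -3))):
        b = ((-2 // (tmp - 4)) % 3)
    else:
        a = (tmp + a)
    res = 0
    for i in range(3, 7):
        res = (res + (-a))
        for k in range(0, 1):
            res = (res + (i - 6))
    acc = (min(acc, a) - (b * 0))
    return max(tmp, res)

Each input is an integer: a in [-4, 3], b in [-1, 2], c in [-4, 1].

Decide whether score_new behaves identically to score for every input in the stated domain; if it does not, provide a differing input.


Comparing the listings, the differences include: same computation, different form.
As a probe, take a=1, b=1, c=0: score runs tmp=0, then acc=1, then ((c - a) == (tmp * 4)) is false, then ((-2 % (acc - 2)) == (b // (tmp - -3))) is true, then b=0, then res=0, then (i=3), then res=-1, then (k=0), then res=-4, then (i=4), then res=-5, then (k=0), then res=-7, then (i=5), then res=-8, then (k=0), then res=-9, then (i=6), then res=-10, then (k=0), then res=-10, then acc=1, then returns 0; score_new runs tmp=0, then acc=1, then ((c - a) == (tmp * 4)) is false, then ((-2 % (acc - 2)) == (b // (tmp - -3))) is true, then b=0, then res=0, then (i=3), then res=-1, then (k=0), then res=-4, then (i=4), then res=-5, then (k=0), then res=-7, then (i=5), then res=-8, then (k=0), then res=-9, then (i=6), then res=-10, then (k=0), then res=-10, then acc=1, then returns 0; both end at 0.
Every one of the 192 inputs gives matching results.
verdict: equivalent


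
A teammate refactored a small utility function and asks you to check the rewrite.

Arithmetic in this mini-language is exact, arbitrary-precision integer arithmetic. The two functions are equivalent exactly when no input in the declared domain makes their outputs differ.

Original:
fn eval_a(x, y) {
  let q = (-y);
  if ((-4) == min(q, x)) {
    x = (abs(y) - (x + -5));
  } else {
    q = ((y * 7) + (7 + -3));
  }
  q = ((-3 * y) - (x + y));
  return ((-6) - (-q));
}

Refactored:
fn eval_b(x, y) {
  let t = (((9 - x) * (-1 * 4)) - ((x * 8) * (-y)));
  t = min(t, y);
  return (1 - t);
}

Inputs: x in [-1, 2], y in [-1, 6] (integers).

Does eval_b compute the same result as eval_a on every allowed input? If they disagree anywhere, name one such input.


Take x=-1, y=-1.
eval_a: q = 1; ((-4) == min(q, x)) -> false; q = -3; q = 5; return -1
eval_b: t = -32; t = -32; return 33
-1 against 33: the behavior changed.
verdict: not equivalent; witness: x=-1, y=-1


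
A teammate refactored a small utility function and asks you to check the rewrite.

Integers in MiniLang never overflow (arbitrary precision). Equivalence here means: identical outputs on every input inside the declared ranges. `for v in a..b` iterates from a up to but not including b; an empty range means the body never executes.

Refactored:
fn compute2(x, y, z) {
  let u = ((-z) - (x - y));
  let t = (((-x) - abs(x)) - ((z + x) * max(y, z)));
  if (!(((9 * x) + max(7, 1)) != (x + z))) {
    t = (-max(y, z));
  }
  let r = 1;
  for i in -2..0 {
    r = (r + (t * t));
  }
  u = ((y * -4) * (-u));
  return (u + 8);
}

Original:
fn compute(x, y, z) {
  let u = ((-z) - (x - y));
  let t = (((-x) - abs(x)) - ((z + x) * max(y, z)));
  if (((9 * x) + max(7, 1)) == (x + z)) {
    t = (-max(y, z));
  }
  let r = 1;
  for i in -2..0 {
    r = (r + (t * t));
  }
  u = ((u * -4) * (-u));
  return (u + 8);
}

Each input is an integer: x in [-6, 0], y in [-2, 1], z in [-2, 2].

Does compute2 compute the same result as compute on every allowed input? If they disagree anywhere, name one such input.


Not equivalent: x=-6, y=-2, z=-2 separates them (152 vs -40).
compute: u := 6 | t := -16 | (((9 * x) + max(7, 1)) == (x + z)): false | r := 1 | iter i=-2: | r := 257 | iter i=-1: | r := 513 | u := 144 | result 152
compute2: u := 6 | t := -16 | (!(((9 * x) + max(7, 1)) != (x + z))): false | r := 1 | iter i=-2: | r := 257 | iter i=-1: | r := 513 | u := -48 | result -40
verdict: not equivalent; witness: x=-6, y=-2, z=-2


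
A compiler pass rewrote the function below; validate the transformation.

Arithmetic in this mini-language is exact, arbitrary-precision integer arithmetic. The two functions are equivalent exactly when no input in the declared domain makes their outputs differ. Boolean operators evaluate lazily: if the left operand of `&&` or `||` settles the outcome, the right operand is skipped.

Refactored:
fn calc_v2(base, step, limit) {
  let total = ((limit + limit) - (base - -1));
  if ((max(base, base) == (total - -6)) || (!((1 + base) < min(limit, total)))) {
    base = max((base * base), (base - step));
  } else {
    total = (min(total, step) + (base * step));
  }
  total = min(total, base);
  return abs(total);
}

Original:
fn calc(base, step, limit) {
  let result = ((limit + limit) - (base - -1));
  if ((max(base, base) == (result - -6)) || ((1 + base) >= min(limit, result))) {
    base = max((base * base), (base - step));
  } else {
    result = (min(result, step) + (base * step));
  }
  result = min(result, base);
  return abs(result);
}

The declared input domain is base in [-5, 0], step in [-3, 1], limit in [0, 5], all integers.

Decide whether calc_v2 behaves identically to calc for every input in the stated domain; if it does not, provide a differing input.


Equivalent — the differences include boolean connective usage differs; and comparison usage differs; and local variable names differ, yet no declared input distinguishes the two.
Spot check at base=-4, step=1, limit=0 — calc: result=3, then ((max(base, base) == (result - -6)) || ((1 + base) >= min(limit, result))) is false, then result=-3, then result=-4, then returns 4. calc_v2: total=3, then ((max(base, base) == (total - -6)) || (!((1 + base) < min(limit, total)))) is false, then total=-3, then total=-4, then returns 4. Both give 4.
Sweeping the whole domain (180 inputs) finds no disagreement.
verdict: equivalent


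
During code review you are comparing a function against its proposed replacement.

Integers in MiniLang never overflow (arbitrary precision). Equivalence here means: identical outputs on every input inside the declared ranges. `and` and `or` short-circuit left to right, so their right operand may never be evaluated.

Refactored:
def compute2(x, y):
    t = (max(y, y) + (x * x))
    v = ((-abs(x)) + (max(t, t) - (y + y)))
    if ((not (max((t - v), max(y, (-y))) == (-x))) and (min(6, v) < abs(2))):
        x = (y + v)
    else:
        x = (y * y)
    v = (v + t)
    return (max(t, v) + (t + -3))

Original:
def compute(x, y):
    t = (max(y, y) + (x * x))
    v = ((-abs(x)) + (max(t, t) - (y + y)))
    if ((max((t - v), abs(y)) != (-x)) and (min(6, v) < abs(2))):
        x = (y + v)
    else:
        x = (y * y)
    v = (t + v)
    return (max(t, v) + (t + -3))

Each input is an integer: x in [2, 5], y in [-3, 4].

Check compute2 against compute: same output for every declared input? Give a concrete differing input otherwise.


Reading the diff, among the changes: min/max/abs usage differs; and comparison usage differs; and boolean connective usage differs.
Tracing x=4, y=-2: compute: t=14, then v=14, then ((max((t - v), abs(y)) != (-x)) and (min(6, v) < abs(2))) is false, then x=4, then v=28, then returns 39 | compute2: t=14, then v=14, then ((not (max((t - v), max(y, (-y))) == (-x))) and (min(6, v) < abs(2))) is false, then x=4, then v=28, then returns 39 — matching result 39.
Checked all 32 inputs in the declared domain: the outputs agree on every one.
verdict: equivalent


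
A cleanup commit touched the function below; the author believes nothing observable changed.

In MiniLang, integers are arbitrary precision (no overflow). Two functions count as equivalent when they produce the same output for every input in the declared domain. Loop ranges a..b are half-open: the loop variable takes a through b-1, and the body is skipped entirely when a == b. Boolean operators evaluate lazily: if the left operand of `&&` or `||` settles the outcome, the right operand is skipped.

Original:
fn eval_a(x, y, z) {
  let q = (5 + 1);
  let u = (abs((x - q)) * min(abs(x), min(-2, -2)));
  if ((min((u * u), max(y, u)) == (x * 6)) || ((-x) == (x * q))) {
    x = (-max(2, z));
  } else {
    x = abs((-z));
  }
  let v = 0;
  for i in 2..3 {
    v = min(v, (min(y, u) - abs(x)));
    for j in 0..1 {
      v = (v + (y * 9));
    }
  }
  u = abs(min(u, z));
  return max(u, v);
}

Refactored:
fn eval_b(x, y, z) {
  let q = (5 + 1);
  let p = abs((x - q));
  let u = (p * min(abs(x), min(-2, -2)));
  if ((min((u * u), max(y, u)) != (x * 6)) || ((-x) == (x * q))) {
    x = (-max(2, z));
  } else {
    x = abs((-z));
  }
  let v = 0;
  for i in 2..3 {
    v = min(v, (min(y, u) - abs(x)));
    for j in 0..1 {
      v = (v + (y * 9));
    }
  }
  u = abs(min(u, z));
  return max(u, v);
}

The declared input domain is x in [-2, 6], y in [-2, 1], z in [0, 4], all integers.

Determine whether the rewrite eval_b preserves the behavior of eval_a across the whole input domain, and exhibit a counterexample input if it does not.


These are not equivalent — on x=4, y=1, z=0 the outputs split (5 vs 4).
eval_a: q = 6; u = -4; ((min((u * u), max(y, u)) == (x * 6)) || ((-x) == (x * q))) -> false; x = 0; v = 0; [i=2]; v = -4; [j=0]; v = 5; u = 4; return 5
eval_b: q = 6; p = 2; u = -4; ((min((u * u), max(y, u)) != (x * 6)) || ((-x) == (x * q))) -> true; x = -2; v = 0; [i=2]; v = -6; [j=0]; v = 3; u = 4; return 4
verdict: not equivalent; witness: x=4, y=1, z=0


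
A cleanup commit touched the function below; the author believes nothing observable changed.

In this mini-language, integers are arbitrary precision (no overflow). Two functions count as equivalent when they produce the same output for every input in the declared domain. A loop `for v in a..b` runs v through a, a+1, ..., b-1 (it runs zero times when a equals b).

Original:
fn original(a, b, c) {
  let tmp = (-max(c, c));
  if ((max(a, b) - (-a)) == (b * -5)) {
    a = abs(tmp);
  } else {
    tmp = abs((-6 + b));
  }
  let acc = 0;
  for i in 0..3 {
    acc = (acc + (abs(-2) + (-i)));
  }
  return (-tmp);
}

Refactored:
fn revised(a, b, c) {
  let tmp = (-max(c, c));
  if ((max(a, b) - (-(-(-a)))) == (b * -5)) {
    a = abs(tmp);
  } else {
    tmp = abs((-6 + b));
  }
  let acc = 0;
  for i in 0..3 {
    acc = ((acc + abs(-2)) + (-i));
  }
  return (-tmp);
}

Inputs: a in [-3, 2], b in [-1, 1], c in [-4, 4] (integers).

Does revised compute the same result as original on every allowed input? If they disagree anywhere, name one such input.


This is a faithful refactor — same computation, different form, but the computed results match everywhere.
Spot check at a=2, b=-1, c=0 — original: tmp := 0 | ((max(a, b) - (-a)) == (b * -5)): false | tmp := 7 | acc := 0 | iter i=0: | acc := 2 | iter i=1: | acc := 3 | iter i=2: | acc := 3 | result -7. revised: tmp := 0 | ((max(a, b) - (-(-(-a)))) == (b * -5)): false | tmp := 7 | acc := 0 | iter i=0: | acc := 2 | iter i=1: | acc := 3 | iter i=2: | acc := 3 | result -7. Both give -7.
Across all 162 domain points the two functions coincide.
verdict: equivalent


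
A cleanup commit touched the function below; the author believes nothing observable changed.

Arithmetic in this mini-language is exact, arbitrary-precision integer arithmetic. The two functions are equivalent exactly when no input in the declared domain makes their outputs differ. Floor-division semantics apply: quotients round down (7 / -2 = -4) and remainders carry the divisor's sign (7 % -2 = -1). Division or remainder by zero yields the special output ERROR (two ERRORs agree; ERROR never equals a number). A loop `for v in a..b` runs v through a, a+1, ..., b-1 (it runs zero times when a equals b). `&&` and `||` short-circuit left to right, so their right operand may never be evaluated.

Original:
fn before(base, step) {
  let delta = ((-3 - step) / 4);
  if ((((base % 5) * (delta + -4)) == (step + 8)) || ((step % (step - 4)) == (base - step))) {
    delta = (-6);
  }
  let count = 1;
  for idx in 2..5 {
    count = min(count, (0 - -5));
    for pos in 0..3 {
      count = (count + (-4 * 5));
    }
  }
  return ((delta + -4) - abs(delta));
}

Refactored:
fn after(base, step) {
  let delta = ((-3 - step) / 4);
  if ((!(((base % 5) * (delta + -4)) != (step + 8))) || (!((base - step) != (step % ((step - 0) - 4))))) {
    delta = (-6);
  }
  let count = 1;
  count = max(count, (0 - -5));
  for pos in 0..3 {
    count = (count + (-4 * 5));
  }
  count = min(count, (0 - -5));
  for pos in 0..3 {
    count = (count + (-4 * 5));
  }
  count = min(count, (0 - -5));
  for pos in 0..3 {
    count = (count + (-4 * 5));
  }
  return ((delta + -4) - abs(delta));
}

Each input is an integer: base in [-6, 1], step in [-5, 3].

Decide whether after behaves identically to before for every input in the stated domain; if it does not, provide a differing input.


Equivalent. Although `min(count, (0 - -5))` became `max(count, (0 - -5))`, no input in the stated domain can expose it.
Sweeping the whole domain (72 inputs) finds no disagreement.
Spot check at base=-3, step=-1 — before: delta becomes -1; next ((((base % 5) * (delta + -4)) == (step + 8)) || ((step % (step - 4)) == (base - step))) evaluates to false; next count becomes 1; next at idx=2:; next count becomes 1; next at pos=0:; next count becomes -19; next at pos=1:; next count becomes -39; next at pos=2:; next count becomes -59; next at idx=3:; next count becomes -59; next at pos=0:; next count becomes -79; next at pos=1:; next count becomes -99; next at pos=2:; next count becomes -119; next at idx=4:; next count becomes -119; next at pos=0:; next count becomes -139; next at pos=1:; next count becomes -159; next at pos=2:; next count becomes -179; next final value -6. after: delta becomes -1; next ((!(((base % 5) * (delta + -4)) != (step + 8))) || (!((base - step) != (step % ((step - 0) - 4))))) evaluates to false; next count becomes 1; next count becomes 5; next at pos=0:; next count becomes -15; next at pos=1:; next count becomes -35; next at pos=2:; next count becomes -55; next count becomes -55; next at pos=0:; next count becomes -75; next at pos=1:; next count becomes -95; next at pos=2:; next count becomes -115; next count becomes -115; next at pos=0:; next count becomes -135; next at pos=1:; next count becomes -155; next at pos=2:; next count becomes -175; next final value -6. Both give -6.
verdict: equivalent


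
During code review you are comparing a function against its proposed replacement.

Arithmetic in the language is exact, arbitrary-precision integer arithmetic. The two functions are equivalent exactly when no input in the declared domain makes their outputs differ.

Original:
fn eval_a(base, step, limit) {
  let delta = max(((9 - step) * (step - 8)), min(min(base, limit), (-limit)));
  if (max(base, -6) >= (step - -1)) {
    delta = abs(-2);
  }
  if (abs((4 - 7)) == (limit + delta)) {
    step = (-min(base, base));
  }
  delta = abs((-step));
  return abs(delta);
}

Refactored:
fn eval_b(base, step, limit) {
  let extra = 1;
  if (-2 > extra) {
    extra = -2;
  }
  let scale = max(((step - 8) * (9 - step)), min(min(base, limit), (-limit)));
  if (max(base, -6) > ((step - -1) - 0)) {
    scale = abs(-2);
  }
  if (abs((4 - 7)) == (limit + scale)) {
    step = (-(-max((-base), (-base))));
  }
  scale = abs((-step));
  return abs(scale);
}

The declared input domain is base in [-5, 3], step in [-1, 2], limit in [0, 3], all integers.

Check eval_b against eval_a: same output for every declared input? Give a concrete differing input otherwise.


The rewrite breaks on base=0, step=-1, limit=1, where the results are 0 and 1.
eval_a: delta = -1; (max(base, -6) >= (step - -1)) -> true; delta = 2; (abs((4 - 7)) == (limit + delta)) -> true; step = 0; delta = 0; return 0
eval_b: extra = 1; (-2 > extra) -> false; scale = -1; (max(base, -6) > ((step - -1) - 0)) -> false; (abs((4 - 7)) == (limit + scale)) -> false; scale = 1; return 1
verdict: not equivalent; witness: base=0, step=-1, limit=1


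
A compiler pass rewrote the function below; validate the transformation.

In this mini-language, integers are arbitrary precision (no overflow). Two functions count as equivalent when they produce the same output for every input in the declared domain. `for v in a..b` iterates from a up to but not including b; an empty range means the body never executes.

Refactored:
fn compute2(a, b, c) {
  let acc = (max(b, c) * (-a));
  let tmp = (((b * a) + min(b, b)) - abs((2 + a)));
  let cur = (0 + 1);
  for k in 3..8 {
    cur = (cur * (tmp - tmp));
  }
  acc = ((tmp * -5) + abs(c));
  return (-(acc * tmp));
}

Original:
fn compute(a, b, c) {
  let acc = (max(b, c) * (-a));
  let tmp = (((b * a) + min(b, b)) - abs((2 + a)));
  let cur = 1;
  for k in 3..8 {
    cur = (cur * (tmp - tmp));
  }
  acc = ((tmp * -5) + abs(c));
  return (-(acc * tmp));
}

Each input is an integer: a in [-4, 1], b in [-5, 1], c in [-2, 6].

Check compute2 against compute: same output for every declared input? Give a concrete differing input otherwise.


Reading the diff, among the changes: constant usage differs, and arithmetic usage differs.
As a probe, take a=1, b=-2, c=-2: compute runs acc becomes 2; next tmp becomes -7; next cur becomes 1; next at k=3:; next cur becomes 0; next at k=4:; next cur becomes 0; next at k=5:; next cur becomes 0; next at k=6:; next cur becomes 0; next at k=7:; next cur becomes 0; next acc becomes 37; next final value 259; compute2 runs acc becomes 2; next tmp becomes -7; next cur becomes 1; next at k=3:; next cur becomes 0; next at k=4:; next cur becomes 0; next at k=5:; next cur becomes 0; next at k=6:; next cur becomes 0; next at k=7:; next cur becomes 0; next acc becomes 37; next final value 259; both end at 259.
An exhaustive pass over the 378 declared inputs shows identical outputs.
verdict: equivalent


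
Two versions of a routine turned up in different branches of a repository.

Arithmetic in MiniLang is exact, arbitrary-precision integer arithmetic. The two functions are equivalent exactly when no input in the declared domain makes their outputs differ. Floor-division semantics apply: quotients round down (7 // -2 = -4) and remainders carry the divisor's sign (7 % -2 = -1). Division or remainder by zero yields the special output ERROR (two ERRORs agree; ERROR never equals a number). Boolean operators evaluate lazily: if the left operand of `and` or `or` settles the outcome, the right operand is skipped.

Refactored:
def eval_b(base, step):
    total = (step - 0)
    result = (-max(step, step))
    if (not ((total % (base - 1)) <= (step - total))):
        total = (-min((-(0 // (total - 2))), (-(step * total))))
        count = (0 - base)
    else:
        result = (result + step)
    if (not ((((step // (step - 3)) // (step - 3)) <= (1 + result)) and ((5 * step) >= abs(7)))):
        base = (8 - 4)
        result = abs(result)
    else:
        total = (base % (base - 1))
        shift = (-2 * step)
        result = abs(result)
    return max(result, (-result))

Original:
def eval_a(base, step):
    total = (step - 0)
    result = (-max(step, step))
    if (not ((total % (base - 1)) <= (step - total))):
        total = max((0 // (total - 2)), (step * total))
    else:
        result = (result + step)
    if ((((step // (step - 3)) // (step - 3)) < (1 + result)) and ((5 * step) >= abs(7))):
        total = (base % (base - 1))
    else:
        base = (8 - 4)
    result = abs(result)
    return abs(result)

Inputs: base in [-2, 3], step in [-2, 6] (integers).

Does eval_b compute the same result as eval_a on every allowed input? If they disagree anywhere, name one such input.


Although `(((step // (step - 3)) // (step - 3)) < (1 + result))` became `(((step // (step - 3)) // (step - 3)) <= (1 + result))`, no input in the stated domain can expose it; all 54 inputs agree.
verdict: equivalent


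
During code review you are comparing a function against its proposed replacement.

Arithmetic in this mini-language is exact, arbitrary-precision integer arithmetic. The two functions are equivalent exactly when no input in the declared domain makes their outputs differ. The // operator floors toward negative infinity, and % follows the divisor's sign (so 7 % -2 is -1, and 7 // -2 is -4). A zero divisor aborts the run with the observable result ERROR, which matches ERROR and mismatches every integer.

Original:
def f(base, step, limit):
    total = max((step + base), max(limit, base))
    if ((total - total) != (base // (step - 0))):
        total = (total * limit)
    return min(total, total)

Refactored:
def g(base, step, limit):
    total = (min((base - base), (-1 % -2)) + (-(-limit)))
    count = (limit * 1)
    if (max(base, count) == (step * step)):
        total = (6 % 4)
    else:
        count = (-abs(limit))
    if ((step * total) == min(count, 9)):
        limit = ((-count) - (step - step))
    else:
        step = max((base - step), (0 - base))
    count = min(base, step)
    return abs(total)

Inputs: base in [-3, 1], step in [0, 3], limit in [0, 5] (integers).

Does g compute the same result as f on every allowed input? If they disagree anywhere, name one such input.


Not equivalent: base=-3, step=0, limit=0 separates them (ERROR vs 2).
f: total becomes 0; next hits division by zero so the output is ERROR
g: total becomes -1; next count becomes 0; next (max(base, count) == (step * step)) evaluates to true; next total becomes 2; next ((step * total) == min(count, 9)) evaluates to true; next limit becomes 0; next count becomes -3; next final value 2
verdict: not equivalent; witness: base=-3, step=0, limit=0


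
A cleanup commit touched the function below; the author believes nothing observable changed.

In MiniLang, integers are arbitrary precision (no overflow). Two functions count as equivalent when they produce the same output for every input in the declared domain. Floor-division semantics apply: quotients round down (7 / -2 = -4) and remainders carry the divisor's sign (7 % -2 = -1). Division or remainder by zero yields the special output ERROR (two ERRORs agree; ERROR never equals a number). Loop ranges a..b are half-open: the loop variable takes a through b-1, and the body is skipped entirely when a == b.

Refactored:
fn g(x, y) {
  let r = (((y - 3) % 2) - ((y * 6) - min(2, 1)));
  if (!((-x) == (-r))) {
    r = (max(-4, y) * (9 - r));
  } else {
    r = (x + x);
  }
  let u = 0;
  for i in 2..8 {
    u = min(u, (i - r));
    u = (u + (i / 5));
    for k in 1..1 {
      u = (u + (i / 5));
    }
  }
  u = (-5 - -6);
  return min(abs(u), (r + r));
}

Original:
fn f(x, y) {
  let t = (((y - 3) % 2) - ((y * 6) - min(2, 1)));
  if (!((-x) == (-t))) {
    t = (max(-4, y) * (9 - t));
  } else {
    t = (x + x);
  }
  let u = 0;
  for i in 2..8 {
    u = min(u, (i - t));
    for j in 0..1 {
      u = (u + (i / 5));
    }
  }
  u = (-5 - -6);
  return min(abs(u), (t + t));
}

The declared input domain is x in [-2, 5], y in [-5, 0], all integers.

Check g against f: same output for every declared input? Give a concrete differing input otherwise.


This is a faithful refactor — local variable names differ; and loop structure differs; and constant usage differs; and arithmetic usage differs; and statement counts differ, but the computed results match everywhere.
Tracing x=0, y=-3: f: t=19, then (!((-x) == (-t))) is true, then t=30, then u=0, then (i=2), then u=-28, then (j=0), then u=-28, then (i=3), then u=-28, then (j=0), then u=-28, then (i=4), then u=-28, then (j=0), then u=-28, then (i=5), then u=-28, then (j=0), then u=-27, then (i=6), then u=-27, then (j=0), then u=-26, then (i=7), then u=-26, then (j=0), then u=-25, then u=1, then returns 1 | g: r=19, then (!((-x) == (-r))) is true, then r=30, then u=0, then (i=2), then u=-28, then u=-28, then the loop over k runs zero times, then (i=3), then u=-28, then u=-28, then the loop over k runs zero times, then (i=4), then u=-28, then u=-28, then the loop over k runs zero times, then (i=5), then u=-28, then u=-27, then the loop over k runs zero times, then (i=6), then u=-27, then u=-26, then the loop over k runs zero times, then (i=7), then u=-26, then u=-25, then the loop over k runs zero times, then u=1, then returns 1 — matching result 1.
Across all 48 domain points the two functions coincide.
verdict: equivalent


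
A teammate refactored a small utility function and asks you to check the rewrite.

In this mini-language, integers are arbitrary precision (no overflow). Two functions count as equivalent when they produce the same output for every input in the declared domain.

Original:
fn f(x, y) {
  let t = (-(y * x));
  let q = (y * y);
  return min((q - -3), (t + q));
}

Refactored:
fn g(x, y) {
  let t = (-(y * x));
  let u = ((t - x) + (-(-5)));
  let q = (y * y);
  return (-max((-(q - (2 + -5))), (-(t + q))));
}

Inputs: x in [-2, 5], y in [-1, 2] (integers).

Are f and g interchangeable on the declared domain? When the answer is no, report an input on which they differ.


Side by side, the visible changes include: arithmetic usage differs; constant usage differs; min/max/abs usage differs; local variable names differ; statement counts differ.
One worked example (x=0, y=1) — f: t = 0; q = 1; return 1; g: t = 0; u = 5; q = 1; return 1; agreement on 1.
Across all 32 domain points the two functions coincide.
verdict: equivalent


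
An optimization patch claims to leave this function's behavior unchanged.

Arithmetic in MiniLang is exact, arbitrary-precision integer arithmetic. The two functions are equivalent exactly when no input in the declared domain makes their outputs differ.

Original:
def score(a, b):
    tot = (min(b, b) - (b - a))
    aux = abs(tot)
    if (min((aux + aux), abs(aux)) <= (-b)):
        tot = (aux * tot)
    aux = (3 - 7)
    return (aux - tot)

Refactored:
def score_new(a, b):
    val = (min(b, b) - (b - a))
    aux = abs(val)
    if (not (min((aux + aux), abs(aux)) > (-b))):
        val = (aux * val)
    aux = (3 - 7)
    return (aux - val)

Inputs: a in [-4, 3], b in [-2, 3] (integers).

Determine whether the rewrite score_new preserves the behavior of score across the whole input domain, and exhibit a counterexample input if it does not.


Changes here: boolean connective usage differs; local variable names differ; comparison usage differs; the full 48-point sweep finds no disagreement.
verdict: equivalent
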